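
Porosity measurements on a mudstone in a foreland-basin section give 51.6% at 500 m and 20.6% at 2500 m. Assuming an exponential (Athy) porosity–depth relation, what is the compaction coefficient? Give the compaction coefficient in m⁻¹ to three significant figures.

0.000459 m⁻¹

Working in km (1 km = 1000 m; c in km⁻¹ = c in m⁻¹ × 1000):
Athy: phi(d) = phi₀ e^(−cd) ⇒ phi₁/phi₂ = e^{c(d₂−d₁)} ⇒ c = ln(phi₁/phi₂)/(d₂−d₁)
c = ln(0.516/0.206) / (2.5 − 0.5) = ln(2.505) / 2 = 0.9182 / 2 = 0.4591 km⁻¹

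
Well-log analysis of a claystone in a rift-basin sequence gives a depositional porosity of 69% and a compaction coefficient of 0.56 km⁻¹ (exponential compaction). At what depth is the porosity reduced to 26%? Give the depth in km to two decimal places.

Invert Athy's law: z = ln(φ₀/φ) / c
z = ln(0.69/0.26) / 0.56 = ln(2.654) / 0.56 = 0.9760 / 0.56 = 1.743 km

1.74 km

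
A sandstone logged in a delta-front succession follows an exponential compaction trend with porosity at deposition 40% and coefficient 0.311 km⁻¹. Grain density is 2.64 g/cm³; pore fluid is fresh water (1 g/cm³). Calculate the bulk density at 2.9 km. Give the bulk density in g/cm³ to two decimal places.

Porosity at depth: n = 0.4·exp(−0.311×2.9) = 0.4×0.4058 = 0.1623
Bulk density: ρ_b = (1−n)ρ_g + n·ρ_f = 0.8377×2.64 + 0.1623×1
       = 2.211 + 0.162 = 2.374 g/cm³

2.37 g/cm³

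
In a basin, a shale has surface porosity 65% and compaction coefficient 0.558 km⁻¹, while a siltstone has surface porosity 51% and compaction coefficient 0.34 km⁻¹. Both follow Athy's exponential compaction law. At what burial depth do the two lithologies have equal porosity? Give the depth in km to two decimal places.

Set φ₀ₐ e^(−kₐZ) = φ₀ᵦ e^(−kᵦZ) ⇒ ln(φ₀ₐ/φ₀ᵦ) = (kₐ − kᵦ)·Z
Z = ln(0.65/0.51) / (0.558 − 0.34) = 0.2426 / 0.218 = 1.113 km

1.11 km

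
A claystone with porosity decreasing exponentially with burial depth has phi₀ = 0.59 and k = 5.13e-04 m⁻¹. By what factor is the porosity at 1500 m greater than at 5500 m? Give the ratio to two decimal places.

7.78

Working in km (1 km = 1000 m; k in km⁻¹ = k in m⁻¹ × 1000):
phi(z₁)/phi(z₂) = e^(−k·z₁)/e^(−k·z₂) = e^{k(z₂−z₁)}
= exp(0.513 × 4) = exp(2.052) = 7.7835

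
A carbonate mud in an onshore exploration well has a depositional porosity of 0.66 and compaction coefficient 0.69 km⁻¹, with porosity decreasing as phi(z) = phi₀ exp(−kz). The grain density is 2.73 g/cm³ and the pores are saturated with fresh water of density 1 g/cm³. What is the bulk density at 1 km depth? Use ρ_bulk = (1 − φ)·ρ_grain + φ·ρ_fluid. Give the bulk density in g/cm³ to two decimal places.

2.16 g/cm³

Porosity at depth: phi = 0.66·exp(−0.69×1) = 0.66×0.5016 = 0.3310
Bulk density: ρ_b = (1−phi)ρ_g + phi·ρ_f = 0.6690×2.73 + 0.3310×1
       = 1.826 + 0.331 = 2.157 g/cm³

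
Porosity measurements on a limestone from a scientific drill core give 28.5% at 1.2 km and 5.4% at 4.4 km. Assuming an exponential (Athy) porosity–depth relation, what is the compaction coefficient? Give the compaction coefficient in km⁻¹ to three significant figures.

0.520 km⁻¹

Athy: phi(Z) = phi₀ e^(−βZ) ⇒ phi₁/phi₂ = e^{β(Z₂−Z₁)} ⇒ β = ln(phi₁/phi₂)/(Z₂−Z₁)
β = ln(0.285/0.054) / (4.4 − 1.2) = ln(5.278) / 3.2 = 1.6635 / 3.2 = 0.5198 km⁻¹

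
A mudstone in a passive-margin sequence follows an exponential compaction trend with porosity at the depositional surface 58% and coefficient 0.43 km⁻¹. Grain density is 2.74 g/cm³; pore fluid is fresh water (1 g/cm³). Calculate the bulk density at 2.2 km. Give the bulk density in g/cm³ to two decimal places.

Porosity at depth: n = 0.58·exp(−0.43×2.2) = 0.58×0.3883 = 0.2252
Bulk density: ρ_b = (1−n)ρ_g + n·ρ_f = 0.7748×2.74 + 0.2252×1
       = 2.123 + 0.225 = 2.348 g/cm³

2.35 g/cm³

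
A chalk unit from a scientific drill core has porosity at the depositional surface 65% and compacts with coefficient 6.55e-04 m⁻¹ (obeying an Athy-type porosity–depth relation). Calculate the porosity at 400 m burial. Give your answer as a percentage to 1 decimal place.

50.0%

Working in km (1 km = 1000 m; k in km⁻¹ = k in m⁻¹ × 1000):
n = n₀·exp(−k·d) = 0.65 × exp(−0.655 × 0.4) = 0.65 × exp(−0.262)
  = 0.65 × 0.7695 = 0.5002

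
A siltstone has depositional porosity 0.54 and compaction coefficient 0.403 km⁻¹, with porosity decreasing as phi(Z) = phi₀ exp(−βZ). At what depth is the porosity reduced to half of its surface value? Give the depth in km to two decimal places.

phi/phi₀ = 1/2 ⇒ exp(−β·Z) = 1/2 ⇒ Z = ln(2) / β
Z = 0.6931 / 0.403 = 1.720 km

1.72 km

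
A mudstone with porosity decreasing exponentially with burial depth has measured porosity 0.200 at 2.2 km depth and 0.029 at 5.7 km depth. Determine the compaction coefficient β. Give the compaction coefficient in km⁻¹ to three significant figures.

Athy: φ(Z) = φ₀ e^(−βZ) ⇒ φ₁/φ₂ = e^{β(Z₂−Z₁)} ⇒ β = ln(φ₁/φ₂)/(Z₂−Z₁)
β = ln(0.2/0.029) / (5.7 − 2.2) = ln(6.897) / 3.5 = 1.9310 / 3.5 = 0.5517 km⁻¹

0.552 km⁻¹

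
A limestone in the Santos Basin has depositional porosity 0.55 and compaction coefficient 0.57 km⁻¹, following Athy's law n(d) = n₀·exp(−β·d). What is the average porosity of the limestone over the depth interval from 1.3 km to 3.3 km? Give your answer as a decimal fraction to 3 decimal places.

⟨n⟩ = (1/(d₂−d₁)) ∫ n₀ e^(−βd) dd = n₀·(e^(−β·d₁) − e^(−β·d₂)) / (β·(d₂−d₁))
e^(−0.57×1.3) = 0.4766; e^(−0.57×3.3) = 0.1524
⟨n⟩ = 0.55 × (0.4766 − 0.1524) / (0.57 × 2) = 0.55 × 0.2844 = 0.1564

0.156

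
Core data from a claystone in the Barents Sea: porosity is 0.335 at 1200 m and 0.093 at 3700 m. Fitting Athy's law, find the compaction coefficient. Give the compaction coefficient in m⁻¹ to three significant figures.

0.000513 m⁻¹

Working in km (1 km = 1000 m; c in km⁻¹ = c in m⁻¹ × 1000):
Athy: φ(Z) = φ₀ e^(−cZ) ⇒ φ₁/φ₂ = e^{c(Z₂−Z₁)} ⇒ c = ln(φ₁/φ₂)/(Z₂−Z₁)
c = ln(0.335/0.093) / (3.7 − 1.2) = ln(3.602) / 2.5 = 1.2815 / 2.5 = 0.5126 km⁻¹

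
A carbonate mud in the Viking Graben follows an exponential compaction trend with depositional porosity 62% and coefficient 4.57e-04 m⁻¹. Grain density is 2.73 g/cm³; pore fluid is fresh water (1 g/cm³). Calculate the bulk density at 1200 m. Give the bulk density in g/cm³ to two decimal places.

2.11 g/cm³

Working in km (1 km = 1000 m; k in km⁻¹ = k in m⁻¹ × 1000):
Porosity at depth: phi = 0.62·exp(−0.457×1.2) = 0.62×0.5779 = 0.3583
Bulk density: ρ_b = (1−phi)ρ_g + phi·ρ_f = 0.6417×2.73 + 0.3583×1
       = 1.752 + 0.358 = 2.110 g/cm³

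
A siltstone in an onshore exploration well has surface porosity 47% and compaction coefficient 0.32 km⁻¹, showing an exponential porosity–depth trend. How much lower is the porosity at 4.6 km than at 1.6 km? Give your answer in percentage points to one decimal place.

phi(1.6) = 0.47·e^(−0.32×1.6) = 0.2817
phi(4.6) = 0.47·e^(−0.32×4.6) = 0.1078
Δphi = 0.2817 − 0.1078 = 0.1738

17.4 percentage points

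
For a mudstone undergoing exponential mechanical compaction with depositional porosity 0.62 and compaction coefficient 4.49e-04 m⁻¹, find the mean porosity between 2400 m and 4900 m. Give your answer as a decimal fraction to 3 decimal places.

0.127

Working in km (1 km = 1000 m; β in km⁻¹ = β in m⁻¹ × 1000):
⟨φ⟩ = (1/(z₂−z₁)) ∫ φ₀ e^(−βz) dz = φ₀·(e^(−β·z₁) − e^(−β·z₂)) / (β·(z₂−z₁))
e^(−0.449×2.4) = 0.3404; e^(−0.449×4.9) = 0.1108
⟨φ⟩ = 0.62 × (0.3404 − 0.1108) / (0.449 × 2.5) = 0.62 × 0.2046 = 0.1268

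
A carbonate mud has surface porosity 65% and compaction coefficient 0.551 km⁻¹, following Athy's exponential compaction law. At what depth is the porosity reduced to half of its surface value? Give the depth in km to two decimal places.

phi/phi₀ = 1/2 ⇒ exp(−k·Z) = 1/2 ⇒ Z = ln(2) / k
Z = 0.6931 / 0.551 = 1.258 km

1.26 km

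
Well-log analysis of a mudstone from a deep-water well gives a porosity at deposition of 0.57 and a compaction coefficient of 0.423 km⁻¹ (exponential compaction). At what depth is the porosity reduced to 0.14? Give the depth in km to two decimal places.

Invert Athy's law: d = ln(phi₀/phi) / c
d = ln(0.57/0.14) / 0.423 = ln(4.071) / 0.423 = 1.4040 / 0.423 = 3.319 km

3.32 km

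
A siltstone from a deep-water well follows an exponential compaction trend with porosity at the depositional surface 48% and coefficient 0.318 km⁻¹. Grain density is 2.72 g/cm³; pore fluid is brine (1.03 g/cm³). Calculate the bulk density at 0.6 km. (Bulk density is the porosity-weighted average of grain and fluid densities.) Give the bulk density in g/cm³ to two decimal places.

2.05 g/cm³

Porosity at depth: n = 0.48·exp(−0.318×0.6) = 0.48×0.8263 = 0.3966
Bulk density: ρ_b = (1−n)ρ_g + n·ρ_f = 0.6034×2.72 + 0.3966×1.03
       = 1.641 + 0.409 = 2.050 g/cm³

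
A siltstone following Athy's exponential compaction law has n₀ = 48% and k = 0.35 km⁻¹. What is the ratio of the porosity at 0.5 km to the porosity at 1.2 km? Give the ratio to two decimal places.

n(Z₁)/n(Z₂) = e^(−k·Z₁)/e^(−k·Z₂) = e^{k(Z₂−Z₁)}
= exp(0.35 × 0.7) = exp(0.245) = 1.2776

1.28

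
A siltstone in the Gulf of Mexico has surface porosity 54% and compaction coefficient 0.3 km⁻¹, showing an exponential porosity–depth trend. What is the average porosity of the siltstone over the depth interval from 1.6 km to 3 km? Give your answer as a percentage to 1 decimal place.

27.3%

⟨φ⟩ = (1/(d₂−d₁)) ∫ φ₀ e^(−kd) dd = φ₀·(e^(−k·d₁) − e^(−k·d₂)) / (k·(d₂−d₁))
e^(−0.3×1.6) = 0.6188; e^(−0.3×3) = 0.4066
⟨φ⟩ = 0.54 × (0.6188 − 0.4066) / (0.3 × 1.4) = 0.54 × 0.5053 = 0.2728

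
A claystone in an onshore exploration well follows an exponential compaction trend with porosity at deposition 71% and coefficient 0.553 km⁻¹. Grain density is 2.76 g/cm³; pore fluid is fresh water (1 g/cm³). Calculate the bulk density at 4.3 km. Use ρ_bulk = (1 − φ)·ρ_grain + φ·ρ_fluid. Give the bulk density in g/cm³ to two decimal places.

Porosity at depth: n = 0.71·exp(−0.553×4.3) = 0.71×0.0927 = 0.0658
Bulk density: ρ_b = (1−n)ρ_g + n·ρ_f = 0.9342×2.76 + 0.0658×1
       = 2.578 + 0.066 = 2.644 g/cm³

2.64 g/cm³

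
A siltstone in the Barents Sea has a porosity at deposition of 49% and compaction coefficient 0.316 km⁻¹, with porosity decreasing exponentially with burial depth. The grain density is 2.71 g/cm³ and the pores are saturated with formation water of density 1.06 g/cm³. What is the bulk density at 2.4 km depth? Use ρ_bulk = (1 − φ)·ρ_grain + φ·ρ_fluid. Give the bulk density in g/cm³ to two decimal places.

2.33 g/cm³

Porosity at depth: phi = 0.49·exp(−0.316×2.4) = 0.49×0.4684 = 0.2295
Bulk density: ρ_b = (1−phi)ρ_g + phi·ρ_f = 0.7705×2.71 + 0.2295×1.06
       = 2.088 + 0.243 = 2.331 g/cm³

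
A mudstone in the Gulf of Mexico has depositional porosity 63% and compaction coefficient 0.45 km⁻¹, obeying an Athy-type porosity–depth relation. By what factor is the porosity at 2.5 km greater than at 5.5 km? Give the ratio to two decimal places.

3.86

phi(Z₁)/phi(Z₂) = e^(−β·Z₁)/e^(−β·Z₂) = e^{β(Z₂−Z₁)}
= exp(0.45 × 3) = exp(1.35) = 3.8574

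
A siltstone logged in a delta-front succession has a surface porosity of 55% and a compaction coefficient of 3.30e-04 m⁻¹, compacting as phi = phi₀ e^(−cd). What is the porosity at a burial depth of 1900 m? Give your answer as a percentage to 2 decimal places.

Working in km (1 km = 1000 m; c in km⁻¹ = c in m⁻¹ × 1000):
phi = phi₀·exp(−c·d) = 0.55 × exp(−0.33 × 1.9) = 0.55 × exp(−0.627)
  = 0.55 × 0.5342 = 0.2938

29.38%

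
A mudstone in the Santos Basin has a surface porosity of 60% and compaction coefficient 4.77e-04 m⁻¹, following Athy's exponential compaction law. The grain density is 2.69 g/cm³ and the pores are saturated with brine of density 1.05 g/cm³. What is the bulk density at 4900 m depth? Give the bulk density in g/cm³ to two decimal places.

Working in km (1 km = 1000 m; k in km⁻¹ = k in m⁻¹ × 1000):
Porosity at depth: phi = 0.6·exp(−0.477×4.9) = 0.6×0.0966 = 0.0580
Bulk density: ρ_b = (1−phi)ρ_g + phi·ρ_f = 0.9420×2.69 + 0.0580×1.05
       = 2.534 + 0.061 = 2.595 g/cm³

2.59 g/cm³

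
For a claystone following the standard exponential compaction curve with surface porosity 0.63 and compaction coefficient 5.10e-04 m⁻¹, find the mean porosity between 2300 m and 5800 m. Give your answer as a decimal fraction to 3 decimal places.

Working in km (1 km = 1000 m; c in km⁻¹ = c in m⁻¹ × 1000):
⟨φ⟩ = (1/(z₂−z₁)) ∫ φ₀ e^(−cz) dz = φ₀·(e^(−c·z₁) − e^(−c·z₂)) / (c·(z₂−z₁))
e^(−0.51×2.3) = 0.3094; e^(−0.51×5.8) = 0.0519
⟨φ⟩ = 0.63 × (0.3094 − 0.0519) / (0.51 × 3.5) = 0.63 × 0.1443 = 0.0909

0.091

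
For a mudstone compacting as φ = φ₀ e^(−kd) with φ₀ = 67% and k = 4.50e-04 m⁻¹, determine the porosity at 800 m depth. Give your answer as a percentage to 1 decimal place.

46.7%

Working in km (1 km = 1000 m; k in km⁻¹ = k in m⁻¹ × 1000):
φ = φ₀·exp(−k·d) = 0.67 × exp(−0.45 × 0.8) = 0.67 × exp(−0.36)
  = 0.67 × 0.6977 = 0.4674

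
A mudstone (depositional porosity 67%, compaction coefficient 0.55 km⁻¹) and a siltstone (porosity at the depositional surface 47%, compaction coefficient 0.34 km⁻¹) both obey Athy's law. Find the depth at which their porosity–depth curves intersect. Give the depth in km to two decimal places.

1.69 km

Set phi₀ₐ e^(−βₐz) = phi₀ᵦ e^(−βᵦz) ⇒ ln(phi₀ₐ/phi₀ᵦ) = (βₐ − βᵦ)·z
z = ln(0.67/0.47) / (0.55 − 0.34) = 0.3545 / 0.21 = 1.688 km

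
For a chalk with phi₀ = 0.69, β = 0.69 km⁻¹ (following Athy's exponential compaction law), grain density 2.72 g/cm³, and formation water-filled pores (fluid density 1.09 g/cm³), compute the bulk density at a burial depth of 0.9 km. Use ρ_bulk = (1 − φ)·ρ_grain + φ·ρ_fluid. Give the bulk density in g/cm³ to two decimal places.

2.12 g/cm³

Porosity at depth: phi = 0.69·exp(−0.69×0.9) = 0.69×0.5374 = 0.3708
Bulk density: ρ_b = (1−phi)ρ_g + phi·ρ_f = 0.6292×2.72 + 0.3708×1.09
       = 1.711 + 0.404 = 2.116 g/cm³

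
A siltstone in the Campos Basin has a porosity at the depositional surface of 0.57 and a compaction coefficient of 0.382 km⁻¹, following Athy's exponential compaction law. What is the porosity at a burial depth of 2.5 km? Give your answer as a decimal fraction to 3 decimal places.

n = n₀·exp(−k·z) = 0.57 × exp(−0.382 × 2.5) = 0.57 × exp(−0.955)
  = 0.57 × 0.3848 = 0.2193

0.219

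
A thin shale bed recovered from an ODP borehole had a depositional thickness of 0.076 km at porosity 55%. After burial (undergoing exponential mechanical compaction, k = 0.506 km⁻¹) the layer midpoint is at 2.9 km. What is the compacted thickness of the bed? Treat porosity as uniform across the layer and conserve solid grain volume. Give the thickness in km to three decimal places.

Porosity at 2.9 km: φ = 0.55·exp(−0.506×2.9) = 0.1268
Solid-volume conservation: h(1−φ) = h₀(1−φ₀) ⇒ h = h₀·(1−φ₀)/(1−φ)
h = 0.076 × (1 − 0.55)/(1 − 0.1268) = 0.076 × 0.5153 = 0.0392 km

0.039 km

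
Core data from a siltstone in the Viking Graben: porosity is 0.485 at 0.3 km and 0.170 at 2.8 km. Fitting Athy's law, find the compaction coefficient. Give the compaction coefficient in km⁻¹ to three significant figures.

0.419 km⁻¹

Athy: n(z) = n₀ e^(−βz) ⇒ n₁/n₂ = e^{β(z₂−z₁)} ⇒ β = ln(n₁/n₂)/(z₂−z₁)
β = ln(0.485/0.17) / (2.8 − 0.3) = ln(2.853) / 2.5 = 1.0484 / 2.5 = 0.4193 km⁻¹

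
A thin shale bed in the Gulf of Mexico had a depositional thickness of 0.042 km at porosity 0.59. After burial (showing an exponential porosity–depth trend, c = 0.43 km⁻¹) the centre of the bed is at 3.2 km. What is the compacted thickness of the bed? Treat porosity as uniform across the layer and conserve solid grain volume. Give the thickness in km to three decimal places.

0.020 km

Porosity at 3.2 km: φ = 0.59·exp(−0.43×3.2) = 0.1490
Solid-volume conservation: h(1−φ) = h₀(1−φ₀) ⇒ h = h₀·(1−φ₀)/(1−φ)
h = 0.042 × (1 − 0.59)/(1 − 0.1490) = 0.042 × 0.4818 = 0.0202 km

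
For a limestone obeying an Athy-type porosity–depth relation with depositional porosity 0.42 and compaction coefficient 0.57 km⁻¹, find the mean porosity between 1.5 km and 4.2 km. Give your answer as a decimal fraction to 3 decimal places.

0.091

⟨φ⟩ = (1/(Z₂−Z₁)) ∫ φ₀ e^(−kZ) dZ = φ₀·(e^(−k·Z₁) − e^(−k·Z₂)) / (k·(Z₂−Z₁))
e^(−0.57×1.5) = 0.4253; e^(−0.57×4.2) = 0.0913
⟨φ⟩ = 0.42 × (0.4253 − 0.0913) / (0.57 × 2.7) = 0.42 × 0.2170 = 0.0912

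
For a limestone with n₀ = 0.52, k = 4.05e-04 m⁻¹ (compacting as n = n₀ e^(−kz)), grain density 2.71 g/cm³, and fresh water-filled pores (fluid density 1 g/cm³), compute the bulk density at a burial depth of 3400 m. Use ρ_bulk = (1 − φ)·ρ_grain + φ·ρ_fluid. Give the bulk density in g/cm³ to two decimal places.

Working in km (1 km = 1000 m; k in km⁻¹ = k in m⁻¹ × 1000):
Porosity at depth: n = 0.52·exp(−0.405×3.4) = 0.52×0.2523 = 0.1312
Bulk density: ρ_b = (1−n)ρ_g + n·ρ_f = 0.8688×2.71 + 0.1312×1
       = 2.354 + 0.131 = 2.486 g/cm³

2.49 g/cm³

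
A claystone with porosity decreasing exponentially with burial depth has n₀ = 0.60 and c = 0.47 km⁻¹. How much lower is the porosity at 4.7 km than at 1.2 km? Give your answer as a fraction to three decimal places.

0.275

n(1.2) = 0.6·e^(−0.47×1.2) = 0.3414
n(4.7) = 0.6·e^(−0.47×4.7) = 0.0659
Δn = 0.3414 − 0.0659 = 0.2755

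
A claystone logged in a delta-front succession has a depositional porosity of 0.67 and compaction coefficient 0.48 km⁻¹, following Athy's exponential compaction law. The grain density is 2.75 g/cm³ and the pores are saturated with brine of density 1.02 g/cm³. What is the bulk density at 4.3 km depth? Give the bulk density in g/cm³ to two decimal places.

2.60 g/cm³

Porosity at depth: n = 0.67·exp(−0.48×4.3) = 0.67×0.1269 = 0.0851
Bulk density: ρ_b = (1−n)ρ_g + n·ρ_f = 0.9149×2.75 + 0.0851×1.02
       = 2.516 + 0.087 = 2.603 g/cm³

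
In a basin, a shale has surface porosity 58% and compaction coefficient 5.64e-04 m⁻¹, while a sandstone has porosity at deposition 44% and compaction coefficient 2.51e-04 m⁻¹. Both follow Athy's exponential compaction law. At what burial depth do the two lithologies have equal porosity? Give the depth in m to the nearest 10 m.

Working in km (1 km = 1000 m; c in km⁻¹ = c in m⁻¹ × 1000):
Set φ₀ₐ e^(−cₐZ) = φ₀ᵦ e^(−cᵦZ) ⇒ ln(φ₀ₐ/φ₀ᵦ) = (cₐ − cᵦ)·Z
Z = ln(0.58/0.44) / (0.564 − 0.251) = 0.2763 / 0.313 = 0.883 km

880 m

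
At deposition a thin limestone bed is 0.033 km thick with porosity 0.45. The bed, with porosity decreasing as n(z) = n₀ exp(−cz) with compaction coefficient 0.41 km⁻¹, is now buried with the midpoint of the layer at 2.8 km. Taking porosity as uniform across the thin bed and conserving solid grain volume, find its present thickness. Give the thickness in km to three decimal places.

Porosity at 2.8 km: n = 0.45·exp(−0.41×2.8) = 0.1428
Solid-volume conservation: h(1−n) = h₀(1−n₀) ⇒ h = h₀·(1−n₀)/(1−n)
h = 0.033 × (1 − 0.45)/(1 − 0.1428) = 0.033 × 0.6416 = 0.0212 km

0.021 km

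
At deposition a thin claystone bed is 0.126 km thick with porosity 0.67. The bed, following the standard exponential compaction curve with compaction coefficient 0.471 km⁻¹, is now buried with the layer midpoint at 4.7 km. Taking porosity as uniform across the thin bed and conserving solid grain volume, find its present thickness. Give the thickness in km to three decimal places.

0.045 km

Porosity at 4.7 km: n = 0.67·exp(−0.471×4.7) = 0.0732
Solid-volume conservation: h(1−n) = h₀(1−n₀) ⇒ h = h₀·(1−n₀)/(1−n)
h = 0.126 × (1 − 0.67)/(1 − 0.0732) = 0.126 × 0.3561 = 0.0449 km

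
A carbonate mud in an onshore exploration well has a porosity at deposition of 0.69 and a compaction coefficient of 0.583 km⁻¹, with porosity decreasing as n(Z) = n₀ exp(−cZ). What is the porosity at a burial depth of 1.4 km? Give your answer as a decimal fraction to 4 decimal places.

n = n₀·exp(−c·Z) = 0.69 × exp(−0.583 × 1.4) = 0.69 × exp(−0.8162)
  = 0.69 × 0.4421 = 0.3051

0.3051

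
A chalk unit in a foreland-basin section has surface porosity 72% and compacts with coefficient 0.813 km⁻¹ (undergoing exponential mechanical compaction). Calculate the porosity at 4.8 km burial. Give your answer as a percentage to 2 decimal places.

phi = phi₀·exp(−k·Z) = 0.72 × exp(−0.813 × 4.8) = 0.72 × exp(−3.902)
  = 0.72 × 0.0202 = 0.0145

1.45%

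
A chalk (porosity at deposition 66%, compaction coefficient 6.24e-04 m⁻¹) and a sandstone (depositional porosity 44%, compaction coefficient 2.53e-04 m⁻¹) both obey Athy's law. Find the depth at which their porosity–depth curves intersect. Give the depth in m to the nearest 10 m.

1090 m

Working in km (1 km = 1000 m; k in km⁻¹ = k in m⁻¹ × 1000):
Set n₀ₐ e^(−kₐd) = n₀ᵦ e^(−kᵦd) ⇒ ln(n₀ₐ/n₀ᵦ) = (kₐ − kᵦ)·d
d = ln(0.66/0.44) / (0.624 − 0.253) = 0.4055 / 0.371 = 1.093 km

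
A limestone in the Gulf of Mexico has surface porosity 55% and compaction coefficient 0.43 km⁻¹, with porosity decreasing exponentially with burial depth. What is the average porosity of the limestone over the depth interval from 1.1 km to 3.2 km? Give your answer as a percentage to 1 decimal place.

22.6%

⟨phi⟩ = (1/(d₂−d₁)) ∫ phi₀ e^(−βd) dd = phi₀·(e^(−β·d₁) − e^(−β·d₂)) / (β·(d₂−d₁))
e^(−0.43×1.1) = 0.6231; e^(−0.43×3.2) = 0.2526
⟨phi⟩ = 0.55 × (0.6231 − 0.2526) / (0.43 × 2.1) = 0.55 × 0.4103 = 0.2257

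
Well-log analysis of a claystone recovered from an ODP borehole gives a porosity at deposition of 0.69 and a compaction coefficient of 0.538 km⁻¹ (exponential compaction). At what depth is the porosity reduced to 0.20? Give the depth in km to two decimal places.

Invert Athy's law: Z = ln(n₀/n) / c
Z = ln(0.69/0.2) / 0.538 = ln(3.45) / 0.538 = 1.2384 / 0.538 = 2.302 km

2.30 km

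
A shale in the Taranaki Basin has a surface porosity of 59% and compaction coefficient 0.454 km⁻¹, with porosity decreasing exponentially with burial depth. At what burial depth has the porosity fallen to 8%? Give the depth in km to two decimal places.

Invert Athy's law: Z = ln(phi₀/phi) / k
Z = ln(0.59/0.08) / 0.454 = ln(7.375) / 0.454 = 1.9981 / 0.454 = 4.401 km

4.40 km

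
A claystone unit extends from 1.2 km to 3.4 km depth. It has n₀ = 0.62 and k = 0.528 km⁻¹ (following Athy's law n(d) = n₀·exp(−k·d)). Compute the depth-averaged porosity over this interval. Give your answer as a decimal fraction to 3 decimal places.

⟨n⟩ = (1/(d₂−d₁)) ∫ n₀ e^(−kd) dd = n₀·(e^(−k·d₁) − e^(−k·d₂)) / (k·(d₂−d₁))
e^(−0.528×1.2) = 0.5307; e^(−0.528×3.4) = 0.1661
⟨n⟩ = 0.62 × (0.5307 − 0.1661) / (0.528 × 2.2) = 0.62 × 0.3139 = 0.1946

0.195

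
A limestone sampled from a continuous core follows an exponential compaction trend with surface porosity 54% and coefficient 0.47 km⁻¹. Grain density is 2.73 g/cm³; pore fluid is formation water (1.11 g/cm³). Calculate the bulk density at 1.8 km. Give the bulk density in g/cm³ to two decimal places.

2.35 g/cm³

Porosity at depth: n = 0.54·exp(−0.47×1.8) = 0.54×0.4291 = 0.2317
Bulk density: ρ_b = (1−n)ρ_g + n·ρ_f = 0.7683×2.73 + 0.2317×1.11
       = 2.097 + 0.257 = 2.355 g/cm³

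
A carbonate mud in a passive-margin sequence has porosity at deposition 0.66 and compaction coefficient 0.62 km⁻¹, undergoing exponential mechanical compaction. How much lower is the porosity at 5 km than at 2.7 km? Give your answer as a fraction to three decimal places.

0.094

φ(2.7) = 0.66·e^(−0.62×2.7) = 0.1237
φ(5) = 0.66·e^(−0.62×5) = 0.0297
Δφ = 0.1237 − 0.0297 = 0.0940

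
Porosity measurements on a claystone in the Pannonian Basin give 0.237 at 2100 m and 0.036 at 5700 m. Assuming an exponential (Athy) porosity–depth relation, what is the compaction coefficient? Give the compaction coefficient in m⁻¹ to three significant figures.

0.000523 m⁻¹

Working in km (1 km = 1000 m; k in km⁻¹ = k in m⁻¹ × 1000):
Athy: φ(d) = φ₀ e^(−kd) ⇒ φ₁/φ₂ = e^{k(d₂−d₁)} ⇒ k = ln(φ₁/φ₂)/(d₂−d₁)
k = ln(0.237/0.036) / (5.7 − 2.1) = ln(6.583) / 3.6 = 1.8845 / 3.6 = 0.5235 km⁻¹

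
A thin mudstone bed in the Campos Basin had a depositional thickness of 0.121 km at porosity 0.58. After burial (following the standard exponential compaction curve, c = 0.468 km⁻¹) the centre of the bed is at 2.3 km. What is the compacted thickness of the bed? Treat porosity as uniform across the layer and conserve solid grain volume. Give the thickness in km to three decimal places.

0.063 km

Porosity at 2.3 km: n = 0.58·exp(−0.468×2.3) = 0.1977
Solid-volume conservation: h(1−n) = h₀(1−n₀) ⇒ h = h₀·(1−n₀)/(1−n)
h = 0.121 × (1 − 0.58)/(1 − 0.1977) = 0.121 × 0.5235 = 0.0633 km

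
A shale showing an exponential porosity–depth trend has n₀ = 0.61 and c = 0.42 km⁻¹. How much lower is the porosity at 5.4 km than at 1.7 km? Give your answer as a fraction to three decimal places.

n(1.7) = 0.61·e^(−0.42×1.7) = 0.2987
n(5.4) = 0.61·e^(−0.42×5.4) = 0.0631
Δn = 0.2987 − 0.0631 = 0.2356

0.236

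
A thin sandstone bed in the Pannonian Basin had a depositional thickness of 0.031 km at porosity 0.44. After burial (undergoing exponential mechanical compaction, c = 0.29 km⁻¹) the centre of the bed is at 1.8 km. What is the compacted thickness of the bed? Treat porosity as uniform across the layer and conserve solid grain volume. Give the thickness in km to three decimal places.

Porosity at 1.8 km: n = 0.44·exp(−0.29×1.8) = 0.2611
Solid-volume conservation: h(1−n) = h₀(1−n₀) ⇒ h = h₀·(1−n₀)/(1−n)
h = 0.031 × (1 − 0.44)/(1 − 0.2611) = 0.031 × 0.7578 = 0.0235 km

0.023 km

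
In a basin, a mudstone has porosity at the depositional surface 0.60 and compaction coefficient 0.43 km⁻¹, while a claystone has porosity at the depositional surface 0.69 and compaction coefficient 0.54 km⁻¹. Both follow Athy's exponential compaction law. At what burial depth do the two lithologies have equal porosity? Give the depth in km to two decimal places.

Set n₀ₐ e^(−kₐz) = n₀ᵦ e^(−kᵦz) ⇒ ln(n₀ₐ/n₀ᵦ) = (kₐ − kᵦ)·z
z = ln(0.6/0.69) / (0.43 − 0.54) = -0.1398 / -0.11 = 1.271 km

1.27 km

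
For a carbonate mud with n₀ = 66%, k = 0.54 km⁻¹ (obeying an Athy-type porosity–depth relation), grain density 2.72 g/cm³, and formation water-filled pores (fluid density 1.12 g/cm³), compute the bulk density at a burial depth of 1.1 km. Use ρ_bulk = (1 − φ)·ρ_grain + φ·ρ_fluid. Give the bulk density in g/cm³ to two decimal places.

2.14 g/cm³

Porosity at depth: n = 0.66·exp(−0.54×1.1) = 0.66×0.5521 = 0.3644
Bulk density: ρ_b = (1−n)ρ_g + n·ρ_f = 0.6356×2.72 + 0.3644×1.12
       = 1.729 + 0.408 = 2.137 g/cm³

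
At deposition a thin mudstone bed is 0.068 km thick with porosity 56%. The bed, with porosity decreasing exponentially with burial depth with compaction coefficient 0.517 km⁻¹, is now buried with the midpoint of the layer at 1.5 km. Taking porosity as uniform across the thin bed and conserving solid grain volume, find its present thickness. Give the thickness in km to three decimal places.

0.040 km

Porosity at 1.5 km: phi = 0.56·exp(−0.517×1.5) = 0.2579
Solid-volume conservation: h(1−phi) = h₀(1−phi₀) ⇒ h = h₀·(1−phi₀)/(1−phi)
h = 0.068 × (1 − 0.56)/(1 − 0.2579) = 0.068 × 0.5929 = 0.0403 km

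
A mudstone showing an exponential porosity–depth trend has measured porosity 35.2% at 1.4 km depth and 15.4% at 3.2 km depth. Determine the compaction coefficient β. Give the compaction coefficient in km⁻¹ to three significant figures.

0.459 km⁻¹

Athy: n(Z) = n₀ e^(−βZ) ⇒ n₁/n₂ = e^{β(Z₂−Z₁)} ⇒ β = ln(n₁/n₂)/(Z₂−Z₁)
β = ln(0.352/0.154) / (3.2 − 1.4) = ln(2.286) / 1.8 = 0.8267 / 1.8 = 0.4593 km⁻¹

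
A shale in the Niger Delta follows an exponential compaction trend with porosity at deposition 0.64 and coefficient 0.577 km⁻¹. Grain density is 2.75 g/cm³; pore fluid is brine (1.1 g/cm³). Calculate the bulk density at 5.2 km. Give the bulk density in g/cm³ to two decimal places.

Porosity at depth: phi = 0.64·exp(−0.577×5.2) = 0.64×0.0498 = 0.0319
Bulk density: ρ_b = (1−phi)ρ_g + phi·ρ_f = 0.9681×2.75 + 0.0319×1.1
       = 2.662 + 0.035 = 2.697 g/cm³

2.70 g/cm³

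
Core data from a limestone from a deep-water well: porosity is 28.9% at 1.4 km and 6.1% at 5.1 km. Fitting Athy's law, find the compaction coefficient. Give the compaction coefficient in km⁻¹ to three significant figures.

0.420 km⁻¹

Athy: n(d) = n₀ e^(−kd) ⇒ n₁/n₂ = e^{k(d₂−d₁)} ⇒ k = ln(n₁/n₂)/(d₂−d₁)
k = ln(0.289/0.061) / (5.1 − 1.4) = ln(4.738) / 3.7 = 1.5556 / 3.7 = 0.4204 km⁻¹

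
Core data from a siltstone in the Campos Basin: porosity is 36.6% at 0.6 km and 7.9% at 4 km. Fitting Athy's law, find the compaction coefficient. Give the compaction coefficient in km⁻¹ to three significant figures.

Athy: n(d) = n₀ e^(−kd) ⇒ n₁/n₂ = e^{k(d₂−d₁)} ⇒ k = ln(n₁/n₂)/(d₂−d₁)
k = ln(0.366/0.079) / (4 − 0.6) = ln(4.633) / 3.4 = 1.5332 / 3.4 = 0.4509 km⁻¹

0.451 km⁻¹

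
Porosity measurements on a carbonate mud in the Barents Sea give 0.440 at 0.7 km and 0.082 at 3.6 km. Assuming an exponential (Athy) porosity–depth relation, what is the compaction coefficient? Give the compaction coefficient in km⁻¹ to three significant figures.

0.579 km⁻¹

Athy: phi(d) = phi₀ e^(−βd) ⇒ phi₁/phi₂ = e^{β(d₂−d₁)} ⇒ β = ln(phi₁/phi₂)/(d₂−d₁)
β = ln(0.44/0.082) / (3.6 − 0.7) = ln(5.366) / 2.9 = 1.6801 / 2.9 = 0.5793 km⁻¹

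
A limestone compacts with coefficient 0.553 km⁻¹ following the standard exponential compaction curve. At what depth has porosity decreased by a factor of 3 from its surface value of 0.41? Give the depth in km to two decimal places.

1.99 km

φ/φ₀ = 1/3 ⇒ exp(−k·d) = 1/3 ⇒ d = ln(3) / k
d = 1.0986 / 0.553 = 1.987 km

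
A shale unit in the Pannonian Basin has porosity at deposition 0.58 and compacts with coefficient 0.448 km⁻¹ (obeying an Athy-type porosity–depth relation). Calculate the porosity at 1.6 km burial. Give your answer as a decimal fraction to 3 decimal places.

0.283

phi = phi₀·exp(−k·Z) = 0.58 × exp(−0.448 × 1.6) = 0.58 × exp(−0.7168)
  = 0.58 × 0.4883 = 0.2832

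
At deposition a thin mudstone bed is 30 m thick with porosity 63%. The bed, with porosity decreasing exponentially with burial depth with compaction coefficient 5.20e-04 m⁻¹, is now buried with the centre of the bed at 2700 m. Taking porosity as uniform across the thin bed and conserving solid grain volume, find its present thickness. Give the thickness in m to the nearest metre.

13 m

Working in km (1 km = 1000 m; k in km⁻¹ = k in m⁻¹ × 1000):
Porosity at 2.7 km: n = 0.63·exp(−0.52×2.7) = 0.1547
Solid-volume conservation: h(1−n) = h₀(1−n₀) ⇒ h = h₀·(1−n₀)/(1−n)
h = 0.03 × (1 − 0.63)/(1 − 0.1547) = 0.03 × 0.4377 = 0.0131 km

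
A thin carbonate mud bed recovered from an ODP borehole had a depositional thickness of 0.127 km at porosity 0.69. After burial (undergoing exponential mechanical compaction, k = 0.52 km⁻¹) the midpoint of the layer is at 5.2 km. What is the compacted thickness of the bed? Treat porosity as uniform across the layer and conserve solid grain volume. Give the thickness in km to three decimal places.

0.041 km

Porosity at 5.2 km: φ = 0.69·exp(−0.52×5.2) = 0.0462
Solid-volume conservation: h(1−φ) = h₀(1−φ₀) ⇒ h = h₀·(1−φ₀)/(1−φ)
h = 0.127 × (1 − 0.69)/(1 − 0.0462) = 0.127 × 0.3250 = 0.0413 km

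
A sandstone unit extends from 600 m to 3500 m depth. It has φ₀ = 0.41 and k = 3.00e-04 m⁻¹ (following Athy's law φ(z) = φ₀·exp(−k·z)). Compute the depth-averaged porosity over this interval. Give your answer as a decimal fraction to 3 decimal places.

Working in km (1 km = 1000 m; k in km⁻¹ = k in m⁻¹ × 1000):
⟨φ⟩ = (1/(z₂−z₁)) ∫ φ₀ e^(−kz) dz = φ₀·(e^(−k·z₁) − e^(−k·z₂)) / (k·(z₂−z₁))
e^(−0.3×0.6) = 0.8353; e^(−0.3×3.5) = 0.3499
⟨φ⟩ = 0.41 × (0.8353 − 0.3499) / (0.3 × 2.9) = 0.41 × 0.5579 = 0.2287

0.229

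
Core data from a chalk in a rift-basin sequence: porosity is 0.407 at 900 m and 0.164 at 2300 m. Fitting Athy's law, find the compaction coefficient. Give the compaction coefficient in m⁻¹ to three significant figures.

0.000649 m⁻¹

Working in km (1 km = 1000 m; β in km⁻¹ = β in m⁻¹ × 1000):
Athy: n(d) = n₀ e^(−βd) ⇒ n₁/n₂ = e^{β(d₂−d₁)} ⇒ β = ln(n₁/n₂)/(d₂−d₁)
β = ln(0.407/0.164) / (2.3 − 0.9) = ln(2.482) / 1.4 = 0.9089 / 1.4 = 0.6492 km⁻¹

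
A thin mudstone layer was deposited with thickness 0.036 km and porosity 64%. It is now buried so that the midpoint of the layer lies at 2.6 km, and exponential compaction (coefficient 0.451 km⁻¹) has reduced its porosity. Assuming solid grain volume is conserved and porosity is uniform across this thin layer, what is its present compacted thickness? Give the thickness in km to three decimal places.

Porosity at 2.6 km: φ = 0.64·exp(−0.451×2.6) = 0.1981
Solid-volume conservation: h(1−φ) = h₀(1−φ₀) ⇒ h = h₀·(1−φ₀)/(1−φ)
h = 0.036 × (1 − 0.64)/(1 − 0.1981) = 0.036 × 0.4489 = 0.0162 km

0.016 km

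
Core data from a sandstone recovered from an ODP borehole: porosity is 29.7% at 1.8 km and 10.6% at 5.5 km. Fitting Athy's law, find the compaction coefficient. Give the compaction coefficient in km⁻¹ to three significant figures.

Athy: phi(d) = phi₀ e^(−βd) ⇒ phi₁/phi₂ = e^{β(d₂−d₁)} ⇒ β = ln(phi₁/phi₂)/(d₂−d₁)
β = ln(0.297/0.106) / (5.5 − 1.8) = ln(2.802) / 3.7 = 1.0303 / 3.7 = 0.2785 km⁻¹

0.278 km⁻¹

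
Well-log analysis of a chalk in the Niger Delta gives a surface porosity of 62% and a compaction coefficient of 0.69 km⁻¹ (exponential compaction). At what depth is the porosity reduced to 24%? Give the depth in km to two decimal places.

Invert Athy's law: z = ln(phi₀/phi) / c
z = ln(0.62/0.24) / 0.69 = ln(2.583) / 0.69 = 0.9491 / 0.69 = 1.375 km

1.38 km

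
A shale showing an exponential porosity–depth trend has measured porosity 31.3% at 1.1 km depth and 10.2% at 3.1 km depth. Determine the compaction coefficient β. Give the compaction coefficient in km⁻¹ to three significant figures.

0.561 km⁻¹

Athy: φ(Z) = φ₀ e^(−βZ) ⇒ φ₁/φ₂ = e^{β(Z₂−Z₁)} ⇒ β = ln(φ₁/φ₂)/(Z₂−Z₁)
β = ln(0.313/0.102) / (3.1 − 1.1) = ln(3.069) / 2 = 1.1212 / 2 = 0.5606 km⁻¹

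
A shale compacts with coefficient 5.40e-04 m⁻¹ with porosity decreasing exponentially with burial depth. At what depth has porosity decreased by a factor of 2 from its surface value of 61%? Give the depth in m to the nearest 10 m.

1280 m

Working in km (1 km = 1000 m; β in km⁻¹ = β in m⁻¹ × 1000):
φ/φ₀ = 1/2 ⇒ exp(−β·Z) = 1/2 ⇒ Z = ln(2) / β
Z = 0.6931 / 0.54 = 1.284 km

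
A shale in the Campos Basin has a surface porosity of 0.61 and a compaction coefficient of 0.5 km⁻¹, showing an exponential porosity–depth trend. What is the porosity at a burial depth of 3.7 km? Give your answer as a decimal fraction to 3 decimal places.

0.096

φ = φ₀·exp(−β·d) = 0.61 × exp(−0.5 × 3.7) = 0.61 × exp(−1.85)
  = 0.61 × 0.1572 = 0.0959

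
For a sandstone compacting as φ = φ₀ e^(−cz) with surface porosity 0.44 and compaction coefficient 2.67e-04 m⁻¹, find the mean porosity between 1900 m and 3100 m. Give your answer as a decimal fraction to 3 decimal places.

0.227

Working in km (1 km = 1000 m; c in km⁻¹ = c in m⁻¹ × 1000):
⟨φ⟩ = (1/(z₂−z₁)) ∫ φ₀ e^(−cz) dz = φ₀·(e^(−c·z₁) − e^(−c·z₂)) / (c·(z₂−z₁))
e^(−0.267×1.9) = 0.6021; e^(−0.267×3.1) = 0.4371
⟨φ⟩ = 0.44 × (0.6021 − 0.4371) / (0.267 × 1.2) = 0.44 × 0.5152 = 0.2267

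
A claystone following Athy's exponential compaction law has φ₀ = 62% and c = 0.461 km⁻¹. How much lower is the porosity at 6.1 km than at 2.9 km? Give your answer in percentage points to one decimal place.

φ(2.9) = 0.62·e^(−0.461×2.9) = 0.1628
φ(6.1) = 0.62·e^(−0.461×6.1) = 0.0372
Δφ = 0.1628 − 0.0372 = 0.1256

12.6 percentage points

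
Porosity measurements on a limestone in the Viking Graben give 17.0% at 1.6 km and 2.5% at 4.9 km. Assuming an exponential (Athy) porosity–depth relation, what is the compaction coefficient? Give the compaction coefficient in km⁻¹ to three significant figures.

Athy: phi(z) = phi₀ e^(−cz) ⇒ phi₁/phi₂ = e^{c(z₂−z₁)} ⇒ c = ln(phi₁/phi₂)/(z₂−z₁)
c = ln(0.17/0.025) / (4.9 − 1.6) = ln(6.8) / 3.3 = 1.9169 / 3.3 = 0.5809 km⁻¹

0.581 km⁻¹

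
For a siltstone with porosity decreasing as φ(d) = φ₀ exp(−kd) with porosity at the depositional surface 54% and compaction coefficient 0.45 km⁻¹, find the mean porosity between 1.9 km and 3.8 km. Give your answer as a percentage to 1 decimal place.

15.4%

⟨φ⟩ = (1/(d₂−d₁)) ∫ φ₀ e^(−kd) dd = φ₀·(e^(−k·d₁) − e^(−k·d₂)) / (k·(d₂−d₁))
e^(−0.45×1.9) = 0.4253; e^(−0.45×3.8) = 0.1809
⟨φ⟩ = 0.54 × (0.4253 − 0.1809) / (0.45 × 1.9) = 0.54 × 0.2859 = 0.1544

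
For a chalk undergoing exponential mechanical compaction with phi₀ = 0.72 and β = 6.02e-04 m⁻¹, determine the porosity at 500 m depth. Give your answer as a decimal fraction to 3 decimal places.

Working in km (1 km = 1000 m; β in km⁻¹ = β in m⁻¹ × 1000):
phi = phi₀·exp(−β·Z) = 0.72 × exp(−0.602 × 0.5) = 0.72 × exp(−0.301)
  = 0.72 × 0.7401 = 0.5329

0.533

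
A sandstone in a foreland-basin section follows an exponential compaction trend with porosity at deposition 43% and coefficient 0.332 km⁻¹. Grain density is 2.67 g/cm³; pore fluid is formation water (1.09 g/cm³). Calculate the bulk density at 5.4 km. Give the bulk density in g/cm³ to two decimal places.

Porosity at depth: φ = 0.43·exp(−0.332×5.4) = 0.43×0.1665 = 0.0716
Bulk density: ρ_b = (1−φ)ρ_g + φ·ρ_f = 0.9284×2.67 + 0.0716×1.09
       = 2.479 + 0.078 = 2.557 g/cm³

2.56 g/cm³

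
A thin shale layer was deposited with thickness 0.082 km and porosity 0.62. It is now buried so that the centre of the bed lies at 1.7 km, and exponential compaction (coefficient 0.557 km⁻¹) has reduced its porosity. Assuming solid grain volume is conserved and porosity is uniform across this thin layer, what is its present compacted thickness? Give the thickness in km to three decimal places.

0.041 km

Porosity at 1.7 km: n = 0.62·exp(−0.557×1.7) = 0.2405
Solid-volume conservation: h(1−n) = h₀(1−n₀) ⇒ h = h₀·(1−n₀)/(1−n)
h = 0.082 × (1 − 0.62)/(1 − 0.2405) = 0.082 × 0.5003 = 0.0410 km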